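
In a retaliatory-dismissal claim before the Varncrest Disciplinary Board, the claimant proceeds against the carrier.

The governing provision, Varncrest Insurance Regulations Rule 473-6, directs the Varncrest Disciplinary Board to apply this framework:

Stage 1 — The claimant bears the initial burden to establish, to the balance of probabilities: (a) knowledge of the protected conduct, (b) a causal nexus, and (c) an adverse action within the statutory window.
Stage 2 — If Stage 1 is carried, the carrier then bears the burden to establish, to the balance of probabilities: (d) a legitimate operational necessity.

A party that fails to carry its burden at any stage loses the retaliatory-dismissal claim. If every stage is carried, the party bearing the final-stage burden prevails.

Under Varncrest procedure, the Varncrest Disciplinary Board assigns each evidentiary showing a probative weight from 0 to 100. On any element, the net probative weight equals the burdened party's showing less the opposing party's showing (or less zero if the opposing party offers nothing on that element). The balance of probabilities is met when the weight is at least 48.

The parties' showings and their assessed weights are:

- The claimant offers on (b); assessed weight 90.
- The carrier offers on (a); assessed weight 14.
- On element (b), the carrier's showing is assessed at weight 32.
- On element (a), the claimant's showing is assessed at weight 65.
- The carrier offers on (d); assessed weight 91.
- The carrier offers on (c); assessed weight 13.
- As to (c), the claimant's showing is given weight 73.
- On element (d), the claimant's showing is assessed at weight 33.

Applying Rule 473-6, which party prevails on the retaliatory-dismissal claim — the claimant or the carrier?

carrier

Stage 1 (claimant, the balance of probabilities, weight is at least 48): (a) net 65−14=51 ≥ 48 — meets; (b) net 90−32=58 ≥ 48 — meets; (c) net 73−13=60 ≥ 48 — meets.
  The claimant carries Stage 1; the carrier now bears the burden.
Stage 2 (carrier, the balance of probabilities, weight is at least 48): (d) net 91−33=58 ≥ 48 — meets.
  All elements met at the final stage.
All stages carried — the carrier prevails.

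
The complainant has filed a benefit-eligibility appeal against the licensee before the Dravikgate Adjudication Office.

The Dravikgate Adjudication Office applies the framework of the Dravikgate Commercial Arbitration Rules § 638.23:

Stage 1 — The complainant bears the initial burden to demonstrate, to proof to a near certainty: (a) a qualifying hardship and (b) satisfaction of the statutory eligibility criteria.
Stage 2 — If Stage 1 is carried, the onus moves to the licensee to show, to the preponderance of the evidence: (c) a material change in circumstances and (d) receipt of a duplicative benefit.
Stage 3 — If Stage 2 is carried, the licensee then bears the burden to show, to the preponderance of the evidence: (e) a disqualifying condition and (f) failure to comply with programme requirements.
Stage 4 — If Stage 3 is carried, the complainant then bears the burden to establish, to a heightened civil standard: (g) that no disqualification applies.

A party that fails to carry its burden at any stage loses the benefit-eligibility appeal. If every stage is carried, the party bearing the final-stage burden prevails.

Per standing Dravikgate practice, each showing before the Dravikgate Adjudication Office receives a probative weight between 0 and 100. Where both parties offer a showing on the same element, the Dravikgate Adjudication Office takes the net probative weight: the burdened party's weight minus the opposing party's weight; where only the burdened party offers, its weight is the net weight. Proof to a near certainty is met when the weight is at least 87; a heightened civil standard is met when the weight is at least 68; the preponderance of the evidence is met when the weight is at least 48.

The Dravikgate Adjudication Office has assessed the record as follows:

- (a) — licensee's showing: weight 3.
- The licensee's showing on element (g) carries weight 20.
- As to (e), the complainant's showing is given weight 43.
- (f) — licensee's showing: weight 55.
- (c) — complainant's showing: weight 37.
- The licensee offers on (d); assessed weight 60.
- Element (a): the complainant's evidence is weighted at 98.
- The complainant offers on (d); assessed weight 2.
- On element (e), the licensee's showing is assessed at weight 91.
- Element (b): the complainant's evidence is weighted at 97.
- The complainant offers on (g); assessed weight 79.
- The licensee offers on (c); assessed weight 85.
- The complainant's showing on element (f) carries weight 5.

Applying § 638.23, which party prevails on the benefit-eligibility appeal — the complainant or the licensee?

licensee

Stage 1 — burden on complainant; standard: proof to a near certainty (weight is at least 87).
    (a): 98 − 3 = 95 ≥ 87 [met]
    (b): 97 ≥ 87 [met]
  All elements met. The burden passes to the licensee.
Stage 2 — burden on licensee; standard: the preponderance of the evidence (weight is at least 48).
    (c): 85 − 37 = 48 ≥ 48 [met]
    (d): 60 − 2 = 58 ≥ 48 [met]
  All elements met. The licensee retains the burden for Stage 3.
Stage 3 — burden on licensee; standard: the preponderance of the evidence (weight is at least 48).
    (e): 91 − 43 = 48 ≥ 48 [met]
    (f): 55 − 5 = 50 ≥ 48 [met]
  All elements met. The burden passes to the complainant.
Stage 4 — burden on complainant; standard: a heightened civil standard (weight is at least 68).
    (g): 79 − 20 = 59 < 68 [not met]
  Stage 4 not carried; the complainant fails its burden.
So the licensee prevails.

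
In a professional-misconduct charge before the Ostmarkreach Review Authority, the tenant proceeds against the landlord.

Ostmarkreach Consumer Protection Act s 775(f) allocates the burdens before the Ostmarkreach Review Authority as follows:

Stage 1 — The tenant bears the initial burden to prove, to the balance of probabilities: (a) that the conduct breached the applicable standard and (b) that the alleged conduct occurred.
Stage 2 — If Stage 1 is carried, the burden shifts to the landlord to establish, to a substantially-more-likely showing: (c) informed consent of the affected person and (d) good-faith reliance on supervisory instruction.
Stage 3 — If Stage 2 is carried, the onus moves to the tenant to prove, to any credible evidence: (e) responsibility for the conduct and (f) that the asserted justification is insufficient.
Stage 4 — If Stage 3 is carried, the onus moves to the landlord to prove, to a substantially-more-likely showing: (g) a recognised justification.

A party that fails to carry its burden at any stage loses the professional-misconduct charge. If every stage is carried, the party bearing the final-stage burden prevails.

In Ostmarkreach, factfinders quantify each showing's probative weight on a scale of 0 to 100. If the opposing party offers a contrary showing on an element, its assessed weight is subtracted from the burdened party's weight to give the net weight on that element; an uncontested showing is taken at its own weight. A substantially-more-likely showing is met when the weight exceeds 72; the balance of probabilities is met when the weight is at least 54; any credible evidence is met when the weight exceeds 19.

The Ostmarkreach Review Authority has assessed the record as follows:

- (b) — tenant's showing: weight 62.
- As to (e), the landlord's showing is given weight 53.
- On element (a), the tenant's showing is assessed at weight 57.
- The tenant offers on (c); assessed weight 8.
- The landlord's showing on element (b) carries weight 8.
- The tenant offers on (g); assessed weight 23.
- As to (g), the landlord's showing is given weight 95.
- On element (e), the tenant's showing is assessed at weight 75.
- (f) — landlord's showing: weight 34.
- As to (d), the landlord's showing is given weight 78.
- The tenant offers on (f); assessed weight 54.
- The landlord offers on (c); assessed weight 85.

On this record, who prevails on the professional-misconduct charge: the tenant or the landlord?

tenant

Stage 1 — burden on tenant; standard: the balance of probabilities (weight is at least 54).
    (a): 57 ≥ 54 [met]
    (b): 62 − 8 = 54 ≥ 54 [met]
  The tenant carries Stage 1; the landlord now bears the burden.
Stage 2 — burden on landlord; standard: a substantially-more-likely showing (weight exceeds 72).
    (c): 85 − 8 = 77 > 72 [met]
    (d): 78 > 72 [met]
  Stage 2 is satisfied; the onus moves to the tenant.
Stage 3 — burden on tenant; standard: any credible evidence (weight exceeds 19).
    (e): 75 − 53 = 22 > 19 [met]
    (f): 54 − 34 = 20 > 19 [met]
  Stage 3 is satisfied; the onus moves to the landlord.
Stage 4 — burden on landlord; standard: a substantially-more-likely showing (weight exceeds 72).
    (g): 95 − 23 = 72 ≤ 72 [not met]
  Stage 4 not carried; the landlord fails its burden.
The analysis ends at Stage 4; the tenant prevails.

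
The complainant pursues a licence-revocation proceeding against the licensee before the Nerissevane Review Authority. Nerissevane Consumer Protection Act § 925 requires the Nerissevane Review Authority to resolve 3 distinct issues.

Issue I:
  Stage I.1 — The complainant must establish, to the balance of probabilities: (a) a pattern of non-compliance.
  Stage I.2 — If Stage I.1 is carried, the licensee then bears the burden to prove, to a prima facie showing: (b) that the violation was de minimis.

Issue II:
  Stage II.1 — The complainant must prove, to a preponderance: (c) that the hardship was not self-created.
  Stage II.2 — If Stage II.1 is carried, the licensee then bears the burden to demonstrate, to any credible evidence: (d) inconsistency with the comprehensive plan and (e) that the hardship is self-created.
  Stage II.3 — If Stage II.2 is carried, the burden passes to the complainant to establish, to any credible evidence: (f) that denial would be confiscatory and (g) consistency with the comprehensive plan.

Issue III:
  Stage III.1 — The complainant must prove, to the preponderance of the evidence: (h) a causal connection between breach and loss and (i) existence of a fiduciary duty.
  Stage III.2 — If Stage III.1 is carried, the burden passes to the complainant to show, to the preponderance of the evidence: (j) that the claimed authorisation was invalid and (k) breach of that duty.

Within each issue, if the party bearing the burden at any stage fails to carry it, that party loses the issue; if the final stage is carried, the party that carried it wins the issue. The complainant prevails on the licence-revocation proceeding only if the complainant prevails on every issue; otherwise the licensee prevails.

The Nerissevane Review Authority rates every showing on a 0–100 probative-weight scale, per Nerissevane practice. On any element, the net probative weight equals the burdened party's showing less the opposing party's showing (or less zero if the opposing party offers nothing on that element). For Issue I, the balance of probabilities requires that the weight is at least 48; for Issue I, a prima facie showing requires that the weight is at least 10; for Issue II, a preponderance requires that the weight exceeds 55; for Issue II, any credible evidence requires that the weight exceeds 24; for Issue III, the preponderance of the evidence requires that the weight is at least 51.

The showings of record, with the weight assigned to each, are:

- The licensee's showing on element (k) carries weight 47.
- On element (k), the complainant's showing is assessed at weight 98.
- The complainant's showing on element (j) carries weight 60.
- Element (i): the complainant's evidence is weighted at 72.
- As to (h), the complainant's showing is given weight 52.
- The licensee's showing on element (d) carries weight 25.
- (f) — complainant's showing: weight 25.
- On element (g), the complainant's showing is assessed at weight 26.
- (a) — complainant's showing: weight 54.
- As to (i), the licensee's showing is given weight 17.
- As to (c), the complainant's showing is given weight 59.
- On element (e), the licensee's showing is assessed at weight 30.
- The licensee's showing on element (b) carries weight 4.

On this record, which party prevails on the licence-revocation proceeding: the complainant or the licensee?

complainant

— Issue I —
At Stage I.1 the complainant must meet the balance of probabilities (weight is at least 48): on (a) the weight is 54, ≥ 48, so (a) meets the standard.
  Stage I.1 is satisfied; the onus moves to the licensee.
At Stage I.2 the licensee must meet a prima facie showing (weight is at least 10): on (b) the weight is 4, which does not reach 10, so (b) does not meet the standard.
  The licensee does not carry Stage I.2.
So the complainant prevails on this issue.
— Issue II —
Stage II.1 (complainant, a preponderance, weight exceeds 55): (c) 59 > 55 — meets.
  Stage II.1 is satisfied; the onus moves to the licensee.
Stage II.2 (licensee, any credible evidence, weight exceeds 24): (d) 25 > 24 — meets; (e) 30 > 24 — meets.
  The licensee carries Stage II.2; the complainant now bears the burden.
Stage II.3 (complainant, any credible evidence, weight exceeds 24): (f) 25 > 24 — meets; (g) 26 > 24 — meets.
  All elements met at the final stage.
With every stage satisfied, the complainant prevails on this issue.
— Issue III —
Stage III.1 — burden on complainant; standard: the preponderance of the evidence (weight is at least 51).
    (h): 52 ≥ 51 [met]
    (i): 72 − 17 = 55 ≥ 51 [met]
  All elements met. The complainant retains the burden for Stage III.2.
Stage III.2 — burden on complainant; standard: the preponderance of the evidence (weight is at least 51).
    (j): 60 ≥ 51 [met]
    (k): 98 − 47 = 51 ≥ 51 [met]
  The complainant carries the last stage.
Every stage carried; the complainant prevails on this issue.
Per-issue: Issue I → complainant; Issue II → complainant; Issue III → complainant. The complainant must prevail on every issue; overall, the complainant prevails.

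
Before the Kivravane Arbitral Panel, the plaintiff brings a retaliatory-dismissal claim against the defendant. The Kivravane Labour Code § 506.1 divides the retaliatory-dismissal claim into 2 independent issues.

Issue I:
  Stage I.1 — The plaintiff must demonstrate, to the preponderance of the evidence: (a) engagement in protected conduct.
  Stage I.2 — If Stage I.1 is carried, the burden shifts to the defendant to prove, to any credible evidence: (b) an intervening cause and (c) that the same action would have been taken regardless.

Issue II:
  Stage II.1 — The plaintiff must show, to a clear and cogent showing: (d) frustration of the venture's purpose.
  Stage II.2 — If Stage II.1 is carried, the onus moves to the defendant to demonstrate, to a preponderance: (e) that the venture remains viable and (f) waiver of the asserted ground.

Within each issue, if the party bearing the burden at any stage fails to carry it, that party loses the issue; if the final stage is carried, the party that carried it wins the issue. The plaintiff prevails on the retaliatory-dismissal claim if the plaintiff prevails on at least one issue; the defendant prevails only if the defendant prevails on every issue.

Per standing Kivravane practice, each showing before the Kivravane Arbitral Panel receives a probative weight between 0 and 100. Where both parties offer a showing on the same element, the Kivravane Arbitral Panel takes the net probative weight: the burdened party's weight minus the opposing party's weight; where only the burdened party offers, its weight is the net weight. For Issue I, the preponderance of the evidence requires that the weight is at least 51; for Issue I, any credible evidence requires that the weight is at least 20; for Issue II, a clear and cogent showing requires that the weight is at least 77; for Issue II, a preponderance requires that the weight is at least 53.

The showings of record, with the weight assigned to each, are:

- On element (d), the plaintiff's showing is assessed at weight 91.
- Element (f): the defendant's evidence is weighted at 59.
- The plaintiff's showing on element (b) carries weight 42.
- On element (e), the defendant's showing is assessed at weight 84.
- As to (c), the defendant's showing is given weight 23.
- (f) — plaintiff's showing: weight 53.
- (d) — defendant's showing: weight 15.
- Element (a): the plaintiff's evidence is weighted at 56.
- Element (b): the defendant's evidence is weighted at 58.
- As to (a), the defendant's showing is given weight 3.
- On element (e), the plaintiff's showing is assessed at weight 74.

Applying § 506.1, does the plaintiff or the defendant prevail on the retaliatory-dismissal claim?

— Issue I —
At Stage I.1 the plaintiff must meet the preponderance of the evidence (weight is at least 51): on (a) the weight is 56 less the opposing 3 gives net 53, ≥ 51, so (a) meets the standard.
  Stage I.1 carried; the burden shifts to the defendant.
At Stage I.2 the defendant must meet any credible evidence (weight is at least 20): on (b) the weight is 58 less the opposing 42 gives net 16, which does not reach 20, so (b) does not meet the standard; on (c) the weight is 23, which does reach 20, so (c) meets the standard.
  The defendant does not carry Stage I.2.
The analysis ends at Stage I.2; the plaintiff prevails on this issue.
— Issue II —
Stage II.1 — burden on plaintiff; standard: a clear and cogent showing (weight is at least 77).
    (d): 91 − 15 = 76 < 77 [not met]
  The plaintiff does not carry Stage II.1.
The analysis ends at Stage II.1; the defendant prevails on this issue.
Per-issue: Issue I → plaintiff; Issue II → defendant. The plaintiff must prevail on at least one issue; overall, the plaintiff prevails.

plaintiff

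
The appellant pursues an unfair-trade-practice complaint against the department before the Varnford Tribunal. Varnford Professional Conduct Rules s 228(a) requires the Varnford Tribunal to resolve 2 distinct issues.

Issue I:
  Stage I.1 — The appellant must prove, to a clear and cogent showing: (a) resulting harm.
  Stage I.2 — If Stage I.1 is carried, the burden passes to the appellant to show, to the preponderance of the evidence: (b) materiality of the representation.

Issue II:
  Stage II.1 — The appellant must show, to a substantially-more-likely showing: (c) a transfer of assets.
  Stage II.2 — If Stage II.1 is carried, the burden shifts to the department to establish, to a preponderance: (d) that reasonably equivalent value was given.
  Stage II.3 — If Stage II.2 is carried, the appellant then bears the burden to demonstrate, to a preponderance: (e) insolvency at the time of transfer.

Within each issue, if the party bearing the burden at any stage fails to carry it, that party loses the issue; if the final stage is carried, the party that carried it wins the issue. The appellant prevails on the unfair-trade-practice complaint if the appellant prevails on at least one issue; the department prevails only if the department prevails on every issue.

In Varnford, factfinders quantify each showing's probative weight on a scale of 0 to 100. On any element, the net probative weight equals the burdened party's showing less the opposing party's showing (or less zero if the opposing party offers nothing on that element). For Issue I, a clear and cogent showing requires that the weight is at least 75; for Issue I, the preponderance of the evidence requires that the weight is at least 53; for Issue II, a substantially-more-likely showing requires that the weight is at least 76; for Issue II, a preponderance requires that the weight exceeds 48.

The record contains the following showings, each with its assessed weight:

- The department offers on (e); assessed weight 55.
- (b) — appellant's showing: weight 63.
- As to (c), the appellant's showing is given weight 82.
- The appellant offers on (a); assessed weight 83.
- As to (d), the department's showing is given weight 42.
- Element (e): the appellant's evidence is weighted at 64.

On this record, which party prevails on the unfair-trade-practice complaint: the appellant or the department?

appellant

— Issue I —
At Stage I.1 the appellant must meet a clear and cogent showing (weight is at least 75): on (a) the weight is 83, ≥ 75, so (a) meets the standard.
  Stage I.1 carried; the burden remains with the appellant.
At Stage I.2 the appellant must meet the preponderance of the evidence (weight is at least 53): on (b) the weight is 63, ≥ 53, so (b) meets the standard.
  All elements met at the final stage.
With every stage satisfied, the appellant prevails on this issue.
— Issue II —
Stage II.1 (appellant, a substantially-more-likely showing, weight is at least 76): (c) 82 ≥ 76 — meets.
  Stage II.1 carried; the burden shifts to the department.
Stage II.2 (department, a preponderance, weight exceeds 48): (d) 42 ≤ 48 — fails.
  Stage II.2 not carried; the department fails its burden.
The appellant prevails on this issue.
Per-issue: Issue I → appellant; Issue II → appellant. The appellant must prevail on at least one issue; overall, the appellant prevails.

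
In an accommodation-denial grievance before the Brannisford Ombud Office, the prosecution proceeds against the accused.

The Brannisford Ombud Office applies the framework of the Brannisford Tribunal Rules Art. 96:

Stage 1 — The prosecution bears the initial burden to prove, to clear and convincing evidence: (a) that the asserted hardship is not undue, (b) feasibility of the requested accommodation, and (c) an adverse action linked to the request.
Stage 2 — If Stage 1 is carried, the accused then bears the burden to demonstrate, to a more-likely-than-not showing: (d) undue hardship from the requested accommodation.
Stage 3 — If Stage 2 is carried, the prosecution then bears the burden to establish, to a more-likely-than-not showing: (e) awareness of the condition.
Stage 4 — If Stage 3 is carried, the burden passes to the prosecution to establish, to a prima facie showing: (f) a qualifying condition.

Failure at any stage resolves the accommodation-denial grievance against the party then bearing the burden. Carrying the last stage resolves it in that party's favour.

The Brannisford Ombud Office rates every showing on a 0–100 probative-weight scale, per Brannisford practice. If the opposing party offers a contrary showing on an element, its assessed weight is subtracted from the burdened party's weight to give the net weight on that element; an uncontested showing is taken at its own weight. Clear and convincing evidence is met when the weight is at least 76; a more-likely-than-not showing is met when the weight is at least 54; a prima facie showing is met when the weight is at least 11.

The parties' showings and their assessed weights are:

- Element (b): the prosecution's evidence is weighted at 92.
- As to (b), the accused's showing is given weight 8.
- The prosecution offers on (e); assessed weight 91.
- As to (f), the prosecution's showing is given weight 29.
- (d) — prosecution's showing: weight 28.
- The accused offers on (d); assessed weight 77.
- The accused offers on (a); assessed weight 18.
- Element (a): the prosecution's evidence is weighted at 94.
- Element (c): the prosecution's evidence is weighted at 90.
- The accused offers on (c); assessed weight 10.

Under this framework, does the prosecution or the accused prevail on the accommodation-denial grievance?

Stage 1 — burden on prosecution; standard: clear and convincing evidence (weight is at least 76).
    (a): 94 − 18 = 76 ≥ 76 [met]
    (b): 92 − 8 = 84 ≥ 76 [met]
    (c): 90 − 10 = 80 ≥ 76 [met]
  All elements met. The burden passes to the accused.
Stage 2 — burden on accused; standard: a more-likely-than-not showing (weight is at least 54).
    (d): 77 − 28 = 49 < 54 [not met]
  The accused does not carry Stage 2.
The analysis ends at Stage 2; the prosecution prevails.

prosecution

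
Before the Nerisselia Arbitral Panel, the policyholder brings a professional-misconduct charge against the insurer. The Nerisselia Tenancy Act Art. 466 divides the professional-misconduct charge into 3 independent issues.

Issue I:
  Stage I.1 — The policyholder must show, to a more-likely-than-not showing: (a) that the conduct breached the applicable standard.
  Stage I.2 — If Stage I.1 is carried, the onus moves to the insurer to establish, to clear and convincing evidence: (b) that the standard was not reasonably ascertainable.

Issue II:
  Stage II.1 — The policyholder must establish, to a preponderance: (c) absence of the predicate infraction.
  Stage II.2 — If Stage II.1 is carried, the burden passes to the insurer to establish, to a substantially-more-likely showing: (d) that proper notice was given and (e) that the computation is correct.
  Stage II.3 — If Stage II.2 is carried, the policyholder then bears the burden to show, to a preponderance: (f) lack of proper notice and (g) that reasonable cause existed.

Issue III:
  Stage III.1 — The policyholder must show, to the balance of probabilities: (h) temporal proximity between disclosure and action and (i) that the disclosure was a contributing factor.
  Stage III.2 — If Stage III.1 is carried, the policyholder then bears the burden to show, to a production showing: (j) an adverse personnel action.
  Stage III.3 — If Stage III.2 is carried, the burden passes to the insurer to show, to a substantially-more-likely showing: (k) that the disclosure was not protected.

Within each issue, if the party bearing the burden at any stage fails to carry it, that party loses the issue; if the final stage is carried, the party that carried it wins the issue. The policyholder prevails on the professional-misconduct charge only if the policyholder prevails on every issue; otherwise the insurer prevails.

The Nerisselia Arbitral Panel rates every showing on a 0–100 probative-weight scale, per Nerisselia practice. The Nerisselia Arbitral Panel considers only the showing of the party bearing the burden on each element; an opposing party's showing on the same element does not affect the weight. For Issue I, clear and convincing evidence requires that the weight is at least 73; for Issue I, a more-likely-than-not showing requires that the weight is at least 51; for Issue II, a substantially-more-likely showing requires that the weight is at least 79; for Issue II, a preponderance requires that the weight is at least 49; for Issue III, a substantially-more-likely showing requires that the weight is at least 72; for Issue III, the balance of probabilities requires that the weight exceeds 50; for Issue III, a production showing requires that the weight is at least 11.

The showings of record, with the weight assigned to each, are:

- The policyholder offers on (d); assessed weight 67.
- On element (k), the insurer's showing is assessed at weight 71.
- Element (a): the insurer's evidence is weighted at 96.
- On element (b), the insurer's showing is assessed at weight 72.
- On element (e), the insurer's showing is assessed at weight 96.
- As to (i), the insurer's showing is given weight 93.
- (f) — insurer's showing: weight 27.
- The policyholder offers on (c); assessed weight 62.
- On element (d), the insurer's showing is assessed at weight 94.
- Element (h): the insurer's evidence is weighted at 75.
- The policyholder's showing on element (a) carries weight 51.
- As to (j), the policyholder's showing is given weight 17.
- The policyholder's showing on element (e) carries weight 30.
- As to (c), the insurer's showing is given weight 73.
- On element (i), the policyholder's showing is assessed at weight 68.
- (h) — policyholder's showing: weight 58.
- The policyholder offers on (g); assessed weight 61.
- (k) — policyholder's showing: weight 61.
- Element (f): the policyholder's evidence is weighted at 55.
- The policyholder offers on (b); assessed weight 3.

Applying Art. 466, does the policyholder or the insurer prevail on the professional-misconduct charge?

policyholder

— Issue I —
Stage I.1 — burden on policyholder; standard: a more-likely-than-not showing (weight is at least 51).
    (a): 51 (insurer's 96 disregarded) ≥ 51 [met]
  Stage I.1 is satisfied; the onus moves to the insurer.
Stage I.2 — burden on insurer; standard: clear and convincing evidence (weight is at least 73).
    (b): 72 (policyholder's 3 disregarded) < 73 [not met]
  Stage I.2 not carried; the insurer fails its burden.
So the policyholder prevails on this issue.
— Issue II —
Stage II.1 (policyholder, a preponderance, weight is at least 49): (c) 62 (insurer's 73 disregarded) ≥ 49 — meets.
  All elements met. The burden passes to the insurer.
Stage II.2 (insurer, a substantially-more-likely showing, weight is at least 79): (d) 94 (policyholder's 67 disregarded) ≥ 79 — meets; (e) 96 (policyholder's 30 disregarded) ≥ 79 — meets.
  Stage II.2 is satisfied; the onus moves to the policyholder.
Stage II.3 (policyholder, a preponderance, weight is at least 49): (f) 55 (insurer's 27 disregarded) ≥ 49 — meets; (g) 61 ≥ 49 — meets.
  All elements met at the final stage.
With every stage satisfied, the policyholder prevails on this issue.
— Issue III —
Stage III.1 (policyholder, the balance of probabilities, weight exceeds 50): (h) 58 (insurer's 75 disregarded) > 50 — meets; (i) 68 (insurer's 93 disregarded) > 50 — meets.
  Stage III.1 carried; the burden remains with the policyholder.
Stage III.2 (policyholder, a production showing, weight is at least 11): (j) 17 ≥ 11 — meets.
  The policyholder carries Stage III.2; the insurer now bears the burden.
Stage III.3 (insurer, a substantially-more-likely showing, weight is at least 72): (k) 71 (policyholder's 61 disregarded) < 72 — fails.
  Not every element is met, so the insurer fails to carry Stage III.3.
The policyholder prevails on this issue.
Per-issue: Issue I → policyholder; Issue II → policyholder; Issue III → policyholder. The policyholder must prevail on every issue; overall, the policyholder prevails.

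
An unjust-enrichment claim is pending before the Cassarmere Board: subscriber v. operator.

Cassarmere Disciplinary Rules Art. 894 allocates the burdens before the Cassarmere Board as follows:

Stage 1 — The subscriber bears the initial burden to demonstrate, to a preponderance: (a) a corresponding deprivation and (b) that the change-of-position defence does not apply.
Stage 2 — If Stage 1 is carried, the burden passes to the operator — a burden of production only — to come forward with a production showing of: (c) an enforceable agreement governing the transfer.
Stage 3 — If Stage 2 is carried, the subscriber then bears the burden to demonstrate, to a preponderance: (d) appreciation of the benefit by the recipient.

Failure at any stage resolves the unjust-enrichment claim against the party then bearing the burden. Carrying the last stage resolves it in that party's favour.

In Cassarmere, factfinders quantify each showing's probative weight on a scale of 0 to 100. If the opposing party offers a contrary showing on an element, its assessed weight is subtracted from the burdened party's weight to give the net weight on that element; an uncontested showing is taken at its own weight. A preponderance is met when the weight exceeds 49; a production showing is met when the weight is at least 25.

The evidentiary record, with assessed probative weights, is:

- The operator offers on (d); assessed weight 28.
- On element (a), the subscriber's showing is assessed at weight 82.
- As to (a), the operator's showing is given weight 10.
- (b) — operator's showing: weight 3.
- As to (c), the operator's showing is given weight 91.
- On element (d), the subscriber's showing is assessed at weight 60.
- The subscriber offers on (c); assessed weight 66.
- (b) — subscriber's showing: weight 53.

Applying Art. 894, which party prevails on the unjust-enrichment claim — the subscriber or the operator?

operator

Stage 1 (subscriber, a preponderance, weight exceeds 49): (a) net 82−10=72 > 49 — meets; (b) net 53−3=50 > 49 — meets.
  Stage 1 carried; the burden shifts to the operator.
Stage 2 (operator, a production showing, weight is at least 25): (c) net 91−66=25 ≥ 25 — meets.
  Stage 2 is satisfied; the onus moves to the subscriber.
Stage 3 (subscriber, a preponderance, weight exceeds 49): (d) net 60−28=32 ≤ 49 — fails.
  Stage 3 not carried; the subscriber fails its burden.
The analysis ends at Stage 3; the operator prevails.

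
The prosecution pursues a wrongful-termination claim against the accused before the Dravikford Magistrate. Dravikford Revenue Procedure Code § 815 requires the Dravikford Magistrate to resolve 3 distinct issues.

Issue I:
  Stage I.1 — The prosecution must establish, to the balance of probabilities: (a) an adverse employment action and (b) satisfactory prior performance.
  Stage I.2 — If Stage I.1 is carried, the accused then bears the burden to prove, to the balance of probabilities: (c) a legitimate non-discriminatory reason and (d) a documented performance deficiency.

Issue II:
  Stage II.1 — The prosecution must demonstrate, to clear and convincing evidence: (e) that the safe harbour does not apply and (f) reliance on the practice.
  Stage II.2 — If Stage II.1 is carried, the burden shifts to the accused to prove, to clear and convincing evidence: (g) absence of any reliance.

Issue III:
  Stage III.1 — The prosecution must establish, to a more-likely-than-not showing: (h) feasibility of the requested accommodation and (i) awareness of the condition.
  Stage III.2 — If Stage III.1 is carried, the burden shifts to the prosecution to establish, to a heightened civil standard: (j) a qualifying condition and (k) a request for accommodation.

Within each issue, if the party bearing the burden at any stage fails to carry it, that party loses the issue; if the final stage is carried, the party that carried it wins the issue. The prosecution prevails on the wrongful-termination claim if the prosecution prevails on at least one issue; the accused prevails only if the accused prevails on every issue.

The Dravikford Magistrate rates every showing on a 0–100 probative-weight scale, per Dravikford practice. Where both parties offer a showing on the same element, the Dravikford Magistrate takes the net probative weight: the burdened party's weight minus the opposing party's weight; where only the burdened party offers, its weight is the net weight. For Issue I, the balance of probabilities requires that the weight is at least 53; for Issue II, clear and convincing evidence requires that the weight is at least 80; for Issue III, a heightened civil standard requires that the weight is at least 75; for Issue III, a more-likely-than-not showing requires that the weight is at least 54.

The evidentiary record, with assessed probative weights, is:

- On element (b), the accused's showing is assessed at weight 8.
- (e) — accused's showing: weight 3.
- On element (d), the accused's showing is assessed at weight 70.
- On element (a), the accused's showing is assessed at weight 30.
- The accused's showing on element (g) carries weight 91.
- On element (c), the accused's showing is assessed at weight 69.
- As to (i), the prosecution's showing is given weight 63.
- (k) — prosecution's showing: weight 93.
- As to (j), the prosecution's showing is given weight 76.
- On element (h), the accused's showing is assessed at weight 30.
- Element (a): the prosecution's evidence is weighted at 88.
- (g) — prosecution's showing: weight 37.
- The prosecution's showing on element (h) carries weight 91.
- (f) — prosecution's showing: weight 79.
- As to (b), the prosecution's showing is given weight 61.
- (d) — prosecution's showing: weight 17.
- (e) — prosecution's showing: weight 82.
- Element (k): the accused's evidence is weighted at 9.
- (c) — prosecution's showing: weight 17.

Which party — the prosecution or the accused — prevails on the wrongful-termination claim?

— Issue I —
Stage I.1 — burden on prosecution; standard: the balance of probabilities (weight is at least 53).
    (a): 88 − 30 = 58 ≥ 53 [met]
    (b): 61 − 8 = 53 ≥ 53 [met]
  The prosecution carries Stage I.1; the accused now bears the burden.
Stage I.2 — burden on accused; standard: the balance of probabilities (weight is at least 53).
    (c): 69 − 17 = 52 < 53 [not met]
    (d): 70 − 17 = 53 ≥ 53 [met]
  Stage I.2 not carried; the accused fails its burden.
The prosecution prevails on this issue.
— Issue II —
Stage II.1 — burden on prosecution; standard: clear and convincing evidence (weight is at least 80).
    (e): 82 − 3 = 79 < 80 [not met]
    (f): 79 < 80 [not met]
  Stage II.1 not carried; the prosecution fails its burden.
So the accused prevails on this issue.
— Issue III —
Stage III.1 — burden on prosecution; standard: a more-likely-than-not showing (weight is at least 54).
    (h): 91 − 30 = 61 ≥ 54 [met]
    (i): 63 ≥ 54 [met]
  Stage III.1 is satisfied; the prosecution continues to bear the burden.
Stage III.2 — burden on prosecution; standard: a heightened civil standard (weight is at least 75).
    (j): 76 ≥ 75 [met]
    (k): 93 − 9 = 84 ≥ 75 [met]
  Stage III.2 carried; the final stage is satisfied.
All stages carried — the prosecution prevails on this issue.
Per-issue: Issue I → prosecution; Issue II → accused; Issue III → prosecution. The prosecution must prevail on at least one issue; overall, the prosecution prevails.

prosecution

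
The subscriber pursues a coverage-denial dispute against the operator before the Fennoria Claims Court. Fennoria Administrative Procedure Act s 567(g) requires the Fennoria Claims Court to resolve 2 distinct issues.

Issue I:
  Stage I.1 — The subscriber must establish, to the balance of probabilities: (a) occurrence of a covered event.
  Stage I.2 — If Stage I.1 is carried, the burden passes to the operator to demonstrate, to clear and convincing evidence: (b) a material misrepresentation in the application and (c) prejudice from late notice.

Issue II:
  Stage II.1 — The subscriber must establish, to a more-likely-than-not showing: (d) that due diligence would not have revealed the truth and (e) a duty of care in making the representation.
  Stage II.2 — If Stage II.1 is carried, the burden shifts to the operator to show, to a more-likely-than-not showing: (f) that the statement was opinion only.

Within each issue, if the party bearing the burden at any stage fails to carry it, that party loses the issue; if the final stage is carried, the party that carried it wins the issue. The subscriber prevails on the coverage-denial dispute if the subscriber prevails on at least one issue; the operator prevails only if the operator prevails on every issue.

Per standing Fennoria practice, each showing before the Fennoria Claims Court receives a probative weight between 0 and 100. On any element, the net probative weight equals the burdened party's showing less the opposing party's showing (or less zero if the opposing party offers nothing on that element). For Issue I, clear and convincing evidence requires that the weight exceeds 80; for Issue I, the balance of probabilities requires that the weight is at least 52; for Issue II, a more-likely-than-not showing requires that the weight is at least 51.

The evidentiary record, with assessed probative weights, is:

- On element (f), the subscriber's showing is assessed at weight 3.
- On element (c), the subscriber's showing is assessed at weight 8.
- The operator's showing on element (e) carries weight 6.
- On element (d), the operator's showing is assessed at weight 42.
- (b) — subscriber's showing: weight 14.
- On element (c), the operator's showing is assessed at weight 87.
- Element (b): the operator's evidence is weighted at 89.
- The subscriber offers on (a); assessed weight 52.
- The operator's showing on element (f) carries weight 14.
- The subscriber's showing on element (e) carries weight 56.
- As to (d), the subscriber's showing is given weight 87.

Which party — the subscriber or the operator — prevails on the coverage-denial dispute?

subscriber

— Issue I —
Stage I.1 — burden on subscriber; standard: the balance of probabilities (weight is at least 52).
    (a): 52 ≥ 52 [met]
  Stage I.1 carried; the burden shifts to the operator.
Stage I.2 — burden on operator; standard: clear and convincing evidence (weight exceeds 80).
    (b): 89 − 14 = 75 ≤ 80 [not met]
    (c): 87 − 8 = 79 ≤ 80 [not met]
  Not every element is met, so the operator fails to carry Stage I.2.
So the subscriber prevails on this issue.
— Issue II —
Stage II.1 — burden on subscriber; standard: a more-likely-than-not showing (weight is at least 51).
    (d): 87 − 42 = 45 < 51 [not met]
    (e): 56 − 6 = 50 < 51 [not met]
  The subscriber does not carry Stage II.1.
So the operator prevails on this issue.
Per-issue: Issue I → subscriber; Issue II → operator. The subscriber must prevail on at least one issue; overall, the subscriber prevails.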